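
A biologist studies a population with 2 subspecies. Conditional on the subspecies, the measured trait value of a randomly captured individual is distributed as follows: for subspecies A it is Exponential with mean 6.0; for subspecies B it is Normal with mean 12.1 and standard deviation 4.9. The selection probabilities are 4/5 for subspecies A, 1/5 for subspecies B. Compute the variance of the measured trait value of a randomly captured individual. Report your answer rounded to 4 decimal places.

39.5556

Per component, A: μ=6, E[X²]=72; B: μ=12.1, E[X²]=170.42.
E[X] = 0.8·6 + 0.2·12.1 = 7.22.
E[X²] = 0.8·72 + 0.2·170.42 = 91.684.
Var(X) = E[X²] − (E[X])² = 91.684 − 52.1284 = 39.5556.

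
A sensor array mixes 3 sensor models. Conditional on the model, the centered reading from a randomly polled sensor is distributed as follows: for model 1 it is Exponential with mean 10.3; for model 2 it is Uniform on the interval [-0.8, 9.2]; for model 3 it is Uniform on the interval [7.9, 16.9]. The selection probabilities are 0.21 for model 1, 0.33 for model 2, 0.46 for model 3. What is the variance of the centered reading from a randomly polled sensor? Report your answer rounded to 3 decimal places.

41.346

Per component, 1: μ=10.3, E[X²]=212.18; 2: μ=4.2, E[X²]=25.9733; 3: μ=12.4, E[X²]=160.51.
E[X] = 0.21·10.3 + 0.33·4.2 + 0.46·12.4 = 9.253.
E[X²] = 0.21·212.18 + 0.33·25.9733 + 0.46·160.51 = 126.964.
Var(X) = E[X²] − (E[X])² = 126.964 − 85.618 = 41.3456.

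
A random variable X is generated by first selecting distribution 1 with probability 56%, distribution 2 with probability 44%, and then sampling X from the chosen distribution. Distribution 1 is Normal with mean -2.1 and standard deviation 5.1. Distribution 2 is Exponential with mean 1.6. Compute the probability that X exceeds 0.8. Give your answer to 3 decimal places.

Conditional on each component, P(X > 0.8): 1: 0.284804; 2: 0.606531.
By total probability, P(X > 0.8) = 0.56·0.284804 + 0.44·0.606531 = 0.426364.

0.426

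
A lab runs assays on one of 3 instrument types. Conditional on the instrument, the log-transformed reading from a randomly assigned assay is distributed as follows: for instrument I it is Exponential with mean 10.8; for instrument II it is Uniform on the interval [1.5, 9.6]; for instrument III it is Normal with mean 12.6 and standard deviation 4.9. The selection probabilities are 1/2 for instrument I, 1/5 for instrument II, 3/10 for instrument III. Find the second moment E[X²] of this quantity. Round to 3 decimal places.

For each component E[X²] = Var + (mean)², giving I: 233.28; II: 36.27; III: 182.77.
Overall E[X²] = 0.5·233.28 + 0.2·36.27 + 0.3·182.77 = 178.725.

178.725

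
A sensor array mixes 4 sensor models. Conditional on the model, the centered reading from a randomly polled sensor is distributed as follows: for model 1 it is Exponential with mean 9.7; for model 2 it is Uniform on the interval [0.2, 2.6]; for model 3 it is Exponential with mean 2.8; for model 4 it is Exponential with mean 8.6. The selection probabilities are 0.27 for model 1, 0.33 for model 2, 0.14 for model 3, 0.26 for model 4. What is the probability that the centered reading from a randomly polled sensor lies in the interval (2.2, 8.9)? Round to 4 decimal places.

Conditional on each model, P(2.2 < X < 8.9): 1: 0.397571; 2: 0.166667; 3: 0.414149; 4: 0.419018.
By total probability, P(2.2 < X < 8.9) = 0.27·0.397571 + 0.33·0.166667 + 0.14·0.414149 + 0.26·0.419018 = 0.32927.

0.3293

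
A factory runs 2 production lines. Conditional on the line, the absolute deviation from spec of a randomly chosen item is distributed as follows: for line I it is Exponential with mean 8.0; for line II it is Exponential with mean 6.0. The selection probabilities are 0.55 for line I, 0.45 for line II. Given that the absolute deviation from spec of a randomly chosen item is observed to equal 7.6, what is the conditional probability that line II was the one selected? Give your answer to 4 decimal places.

Likelihoods f(7.6 | ·): I: 0.0483426; II: 0.0469615.
Posterior ∝ prior × likelihood. Numerator for II: 0.45·0.0469615 = 0.0211327.
Normalizing constant: 0.55·0.0483426 + 0.45·0.0469615 = 0.0477211.
P(II | observation) = 0.0211327 / 0.0477211 = 0.442837.

0.4428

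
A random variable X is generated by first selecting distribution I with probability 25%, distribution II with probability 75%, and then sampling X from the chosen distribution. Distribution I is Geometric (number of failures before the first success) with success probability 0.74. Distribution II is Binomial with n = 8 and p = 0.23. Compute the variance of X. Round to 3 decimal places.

1.597

Per component, I: μ=0.351351, E[X²]=0.598247; II: μ=1.84, E[X²]=4.8024.
E[X] = 0.25·0.351351 + 0.75·1.84 = 1.46784.
E[X²] = 0.25·0.598247 + 0.75·4.8024 = 3.75136.
Var(X) = E[X²] − (E[X])² = 3.75136 − 2.15455 = 1.59681.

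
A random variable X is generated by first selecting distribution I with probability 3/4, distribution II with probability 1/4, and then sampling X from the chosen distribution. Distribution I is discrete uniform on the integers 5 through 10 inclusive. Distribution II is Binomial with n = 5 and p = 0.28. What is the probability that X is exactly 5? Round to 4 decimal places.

Conditional on each component, P(X = 5): I: 0.166667; II: 0.00172104.
By total probability, P(X = 5) = 0.75·0.166667 + 0.25·0.00172104 = 0.12543.

0.1254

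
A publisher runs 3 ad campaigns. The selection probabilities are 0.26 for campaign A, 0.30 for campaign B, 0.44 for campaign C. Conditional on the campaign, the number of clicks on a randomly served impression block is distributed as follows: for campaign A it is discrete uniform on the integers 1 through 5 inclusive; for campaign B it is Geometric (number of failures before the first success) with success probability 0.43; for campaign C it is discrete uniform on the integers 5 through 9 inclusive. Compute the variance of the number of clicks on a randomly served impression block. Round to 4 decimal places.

Per component, A: μ=3, E[X²]=11; B: μ=1.32558, E[X²]=4.83991; C: μ=7, E[X²]=51.
E[X] = 0.26·3 + 0.3·1.32558 + 0.44·7 = 4.25767.
E[X²] = 0.26·11 + 0.3·4.83991 + 0.44·51 = 26.752.
Var(X) = E[X²] − (E[X])² = 26.752 − 18.1278 = 8.62418.

8.6242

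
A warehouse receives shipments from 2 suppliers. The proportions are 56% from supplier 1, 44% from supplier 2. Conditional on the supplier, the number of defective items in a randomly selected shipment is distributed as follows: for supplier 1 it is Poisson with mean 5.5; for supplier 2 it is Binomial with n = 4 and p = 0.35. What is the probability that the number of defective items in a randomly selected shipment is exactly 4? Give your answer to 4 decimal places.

0.0939

Conditional on each supplier, P(X = 4): 1: 0.155819; 2: 0.0150062.
By total probability, P(X = 4) = 0.56·0.155819 + 0.44·0.0150062 = 0.0938613.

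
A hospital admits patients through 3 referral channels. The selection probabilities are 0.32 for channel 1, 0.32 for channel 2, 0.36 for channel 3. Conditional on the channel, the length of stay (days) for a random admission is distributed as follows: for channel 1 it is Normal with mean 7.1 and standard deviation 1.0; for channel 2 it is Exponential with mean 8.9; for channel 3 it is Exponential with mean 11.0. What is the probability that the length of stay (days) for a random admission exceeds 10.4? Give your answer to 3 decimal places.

0.239

Conditional on each channel, P(X > 10.4): 1: 0.000483424; 2: 0.310821; 3: 0.388503.
By total probability, P(X > 10.4) = 0.32·0.000483424 + 0.32·0.310821 + 0.36·0.388503 = 0.239478.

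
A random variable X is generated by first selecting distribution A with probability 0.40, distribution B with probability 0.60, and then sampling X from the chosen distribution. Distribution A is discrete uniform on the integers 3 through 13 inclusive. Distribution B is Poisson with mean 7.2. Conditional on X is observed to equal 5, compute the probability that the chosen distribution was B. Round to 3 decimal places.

0.665

Likelihoods P(X=5 | ·): A: 0.0909091; B: 0.120382.
Posterior ∝ prior × likelihood. Numerator for B: 0.6·0.120382 = 0.0722291.
Normalizing constant: 0.4·0.0909091 + 0.6·0.120382 = 0.108593.
P(B | observation) = 0.0722291 / 0.108593 = 0.665137.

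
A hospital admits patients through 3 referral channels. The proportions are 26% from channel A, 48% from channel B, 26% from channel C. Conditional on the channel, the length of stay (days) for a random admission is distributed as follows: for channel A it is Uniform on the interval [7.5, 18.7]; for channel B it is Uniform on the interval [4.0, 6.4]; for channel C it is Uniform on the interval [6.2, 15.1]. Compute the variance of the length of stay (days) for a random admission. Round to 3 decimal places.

Per component, A: μ=13.1, E[X²]=182.063; B: μ=5.2, E[X²]=27.52; C: μ=10.65, E[X²]=120.023.
E[X] = 0.26·13.1 + 0.48·5.2 + 0.26·10.65 = 8.671.
E[X²] = 0.26·182.063 + 0.48·27.52 + 0.26·120.023 = 91.7521.
Var(X) = E[X²] − (E[X])² = 91.7521 − 75.1862 = 16.5659.

16.566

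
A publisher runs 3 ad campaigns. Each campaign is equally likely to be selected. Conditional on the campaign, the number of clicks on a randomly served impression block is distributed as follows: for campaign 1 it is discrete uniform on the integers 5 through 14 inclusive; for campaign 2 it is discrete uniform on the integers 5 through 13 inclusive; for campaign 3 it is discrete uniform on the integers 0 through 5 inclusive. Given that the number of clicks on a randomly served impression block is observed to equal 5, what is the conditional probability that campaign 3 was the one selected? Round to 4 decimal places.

Likelihoods P(X=5 | ·): 1: 0.1; 2: 0.111111; 3: 0.166667.
Posterior ∝ prior × likelihood. Numerator for 3: 0.333333·0.166667 = 0.0555556.
Normalizing constant: 0.333333·0.1 + 0.333333·0.111111 + 0.333333·0.166667 = 0.125926.
P(3 | observation) = 0.0555556 / 0.125926 = 0.441176.

0.4412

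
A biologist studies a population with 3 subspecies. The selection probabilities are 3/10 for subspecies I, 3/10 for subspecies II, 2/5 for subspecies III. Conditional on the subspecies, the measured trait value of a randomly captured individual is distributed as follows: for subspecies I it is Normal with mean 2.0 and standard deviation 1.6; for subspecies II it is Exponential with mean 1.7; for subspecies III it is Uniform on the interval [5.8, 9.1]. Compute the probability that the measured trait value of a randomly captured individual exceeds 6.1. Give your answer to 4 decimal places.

Conditional on each subspecies, P(X > 6.1): I: 0.00519608; II: 0.0276471; III: 0.909091.
By total probability, P(X > 6.1) = 0.3·0.00519608 + 0.3·0.0276471 + 0.4·0.909091 = 0.373489.

0.3735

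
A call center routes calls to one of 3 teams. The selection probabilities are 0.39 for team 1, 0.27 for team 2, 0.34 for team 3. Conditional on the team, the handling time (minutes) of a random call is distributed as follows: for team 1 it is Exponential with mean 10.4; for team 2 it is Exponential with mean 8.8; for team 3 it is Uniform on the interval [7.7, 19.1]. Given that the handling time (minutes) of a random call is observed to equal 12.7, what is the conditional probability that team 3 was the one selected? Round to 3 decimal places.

Likelihoods f(12.7 | ·): 1: 0.0283548; 2: 0.0268381; 3: 0.0877193.
Posterior ∝ prior × likelihood. Numerator for 3: 0.34·0.0877193 = 0.0298246.
Normalizing constant: 0.39·0.0283548 + 0.27·0.0268381 + 0.34·0.0877193 = 0.0481292.
P(3 | observation) = 0.0298246 / 0.0481292 = 0.619677.

0.620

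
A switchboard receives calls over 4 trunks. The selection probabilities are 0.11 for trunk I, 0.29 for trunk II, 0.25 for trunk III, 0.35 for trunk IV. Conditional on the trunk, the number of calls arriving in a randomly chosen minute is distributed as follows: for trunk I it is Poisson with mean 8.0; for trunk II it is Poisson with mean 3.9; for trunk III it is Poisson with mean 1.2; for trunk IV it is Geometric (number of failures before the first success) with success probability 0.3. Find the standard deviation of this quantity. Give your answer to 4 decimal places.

Per component, I: μ=8, E[X²]=72; II: μ=3.9, E[X²]=19.11; III: μ=1.2, E[X²]=2.64; IV: μ=2.33333, E[X²]=13.2222.
E[X] = 0.11·8 + 0.29·3.9 + 0.25·1.2 + 0.35·2.33333 = 3.12767.
E[X²] = 0.11·72 + 0.29·19.11 + 0.25·2.64 + 0.35·13.2222 = 18.7497.
Var(X) = E[X²] − (E[X])² = 18.7497 − 9.7823 = 8.96738.
SD(X) = √8.96738 = 2.99456.

2.9946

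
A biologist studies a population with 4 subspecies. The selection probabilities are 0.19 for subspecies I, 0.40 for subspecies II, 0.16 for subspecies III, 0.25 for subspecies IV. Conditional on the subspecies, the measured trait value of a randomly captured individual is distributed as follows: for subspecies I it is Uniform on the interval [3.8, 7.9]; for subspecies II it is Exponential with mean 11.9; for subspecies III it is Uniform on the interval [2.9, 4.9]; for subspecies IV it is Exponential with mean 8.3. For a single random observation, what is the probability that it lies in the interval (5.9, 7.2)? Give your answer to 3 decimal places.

Conditional on each subspecies, P(5.9 < X < 7.2): I: 0.317073; II: 0.063033; III: 0; IV: 0.0712168.
By total probability, P(5.9 < X < 7.2) = 0.19·0.317073 + 0.4·0.063033 + 0.16·0 + 0.25·0.0712168 = 0.103261.

0.103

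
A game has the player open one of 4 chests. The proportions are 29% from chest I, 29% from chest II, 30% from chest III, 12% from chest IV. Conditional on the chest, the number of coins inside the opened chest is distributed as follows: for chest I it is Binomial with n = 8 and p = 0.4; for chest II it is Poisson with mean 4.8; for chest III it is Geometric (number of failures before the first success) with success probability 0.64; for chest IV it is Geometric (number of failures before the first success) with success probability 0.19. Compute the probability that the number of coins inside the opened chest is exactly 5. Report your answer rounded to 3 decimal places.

Conditional on each chest, P(X = 5): I: 0.123863; II: 0.174748; III: 0.00386984; IV: 0.0662489.
By total probability, P(X = 5) = 0.29·0.123863 + 0.29·0.174748 + 0.3·0.00386984 + 0.12·0.0662489 = 0.0957079.

0.096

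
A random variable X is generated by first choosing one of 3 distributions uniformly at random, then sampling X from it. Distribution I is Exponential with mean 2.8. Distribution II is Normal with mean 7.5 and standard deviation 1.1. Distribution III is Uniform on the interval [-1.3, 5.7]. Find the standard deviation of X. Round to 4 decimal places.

Per component, I: μ=2.8, E[X²]=15.68; II: μ=7.5, E[X²]=57.46; III: μ=2.2, E[X²]=8.92333.
E[X] = 0.333333·2.8 + 0.333333·7.5 + 0.333333·2.2 = 4.16667.
E[X²] = 0.333333·15.68 + 0.333333·57.46 + 0.333333·8.92333 = 27.3544.
Var(X) = E[X²] − (E[X])² = 27.3544 − 17.3611 = 9.99333.
SD(X) = √9.99333 = 3.16122.

3.1612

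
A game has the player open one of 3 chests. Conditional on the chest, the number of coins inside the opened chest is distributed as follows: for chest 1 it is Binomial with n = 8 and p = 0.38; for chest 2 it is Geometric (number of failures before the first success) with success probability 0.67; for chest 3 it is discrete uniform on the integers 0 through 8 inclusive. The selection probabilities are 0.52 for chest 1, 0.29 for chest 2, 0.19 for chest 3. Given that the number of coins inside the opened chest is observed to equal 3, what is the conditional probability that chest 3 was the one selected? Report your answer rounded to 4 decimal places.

Likelihoods P(X=3 | ·): 1: 0.281512; 2: 0.0240778; 3: 0.111111.
Posterior ∝ prior × likelihood. Numerator for 3: 0.19·0.111111 = 0.0211111.
Normalizing constant: 0.52·0.281512 + 0.29·0.0240778 + 0.19·0.111111 = 0.17448.
P(3 | observation) = 0.0211111 / 0.17448 = 0.120994.

0.1210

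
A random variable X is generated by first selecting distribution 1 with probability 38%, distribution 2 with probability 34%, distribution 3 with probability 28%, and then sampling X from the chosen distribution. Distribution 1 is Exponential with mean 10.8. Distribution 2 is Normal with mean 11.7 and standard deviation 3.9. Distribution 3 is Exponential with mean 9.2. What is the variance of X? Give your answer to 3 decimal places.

74.166

Per component, 1: μ=10.8, E[X²]=233.28; 2: μ=11.7, E[X²]=152.1; 3: μ=9.2, E[X²]=169.28.
E[X] = 0.38·10.8 + 0.34·11.7 + 0.28·9.2 = 10.658.
E[X²] = 0.38·233.28 + 0.34·152.1 + 0.28·169.28 = 187.759.
Var(X) = E[X²] − (E[X])² = 187.759 − 113.593 = 74.1658.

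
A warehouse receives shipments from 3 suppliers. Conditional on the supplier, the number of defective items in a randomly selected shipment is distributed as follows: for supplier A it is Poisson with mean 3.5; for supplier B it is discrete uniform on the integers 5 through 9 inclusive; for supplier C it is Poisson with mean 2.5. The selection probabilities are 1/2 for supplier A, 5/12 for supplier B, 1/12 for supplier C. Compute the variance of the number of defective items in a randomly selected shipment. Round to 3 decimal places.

6.089

Per component, A: μ=3.5, E[X²]=15.75; B: μ=7, E[X²]=51; C: μ=2.5, E[X²]=8.75.
E[X] = 0.5·3.5 + 0.416667·7 + 0.0833333·2.5 = 4.875.
E[X²] = 0.5·15.75 + 0.416667·51 + 0.0833333·8.75 = 29.8542.
Var(X) = E[X²] − (E[X])² = 29.8542 − 23.7656 = 6.08854.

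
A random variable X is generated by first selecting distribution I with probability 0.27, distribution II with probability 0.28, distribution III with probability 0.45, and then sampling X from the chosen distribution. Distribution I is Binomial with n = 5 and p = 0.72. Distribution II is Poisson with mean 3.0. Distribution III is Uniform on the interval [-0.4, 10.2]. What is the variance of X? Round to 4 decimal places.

Per component, I: μ=3.6, E[X²]=13.968; II: μ=3, E[X²]=12; III: μ=4.9, E[X²]=33.3733.
E[X] = 0.27·3.6 + 0.28·3 + 0.45·4.9 = 4.017.
E[X²] = 0.27·13.968 + 0.28·12 + 0.45·33.3733 = 22.1494.
Var(X) = E[X²] − (E[X])² = 22.1494 − 16.1363 = 6.01307.

6.0131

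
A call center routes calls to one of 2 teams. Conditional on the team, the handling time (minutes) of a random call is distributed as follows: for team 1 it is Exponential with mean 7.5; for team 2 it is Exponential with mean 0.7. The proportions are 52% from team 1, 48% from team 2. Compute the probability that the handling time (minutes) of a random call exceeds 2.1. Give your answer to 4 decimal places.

Conditional on each team, P(X > 2.1): 1: 0.755784; 2: 0.0497871.
By total probability, P(X > 2.1) = 0.52·0.755784 + 0.48·0.0497871 = 0.416905.

0.4169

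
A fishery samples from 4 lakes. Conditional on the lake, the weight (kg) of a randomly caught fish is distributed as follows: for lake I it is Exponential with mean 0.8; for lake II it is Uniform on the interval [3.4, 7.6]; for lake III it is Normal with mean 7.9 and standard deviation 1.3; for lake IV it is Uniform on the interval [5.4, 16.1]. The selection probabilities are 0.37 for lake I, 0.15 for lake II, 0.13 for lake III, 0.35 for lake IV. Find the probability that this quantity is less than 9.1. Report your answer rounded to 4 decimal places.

0.7479

Conditional on each lake, P(X < 9.1): I: 0.999989; II: 1; III: 0.822016; IV: 0.345794.
By total probability, P(X < 9.1) = 0.37·0.999989 + 0.15·1 + 0.13·0.822016 + 0.35·0.345794 = 0.747886.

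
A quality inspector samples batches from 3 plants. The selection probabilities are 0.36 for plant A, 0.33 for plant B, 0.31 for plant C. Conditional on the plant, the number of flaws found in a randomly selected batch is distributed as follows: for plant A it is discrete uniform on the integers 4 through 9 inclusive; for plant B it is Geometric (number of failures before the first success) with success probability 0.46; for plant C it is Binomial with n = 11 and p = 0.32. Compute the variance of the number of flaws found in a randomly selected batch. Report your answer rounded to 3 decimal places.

7.558

Per component, A: μ=6.5, E[X²]=45.1667; B: μ=1.17391, E[X²]=3.93006; C: μ=3.52, E[X²]=14.784.
E[X] = 0.36·6.5 + 0.33·1.17391 + 0.31·3.52 = 3.81859.
E[X²] = 0.36·45.1667 + 0.33·3.93006 + 0.31·14.784 = 22.14.
Var(X) = E[X²] − (E[X])² = 22.14 − 14.5816 = 7.55832.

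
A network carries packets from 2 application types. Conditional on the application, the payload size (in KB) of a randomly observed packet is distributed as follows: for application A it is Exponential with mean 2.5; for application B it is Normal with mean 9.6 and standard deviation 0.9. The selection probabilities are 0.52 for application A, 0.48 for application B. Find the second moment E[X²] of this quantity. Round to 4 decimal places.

51.1256

For each component E[X²] = Var + (mean)², giving A: 12.5; B: 92.97.
Overall E[X²] = 0.52·12.5 + 0.48·92.97 = 51.1256.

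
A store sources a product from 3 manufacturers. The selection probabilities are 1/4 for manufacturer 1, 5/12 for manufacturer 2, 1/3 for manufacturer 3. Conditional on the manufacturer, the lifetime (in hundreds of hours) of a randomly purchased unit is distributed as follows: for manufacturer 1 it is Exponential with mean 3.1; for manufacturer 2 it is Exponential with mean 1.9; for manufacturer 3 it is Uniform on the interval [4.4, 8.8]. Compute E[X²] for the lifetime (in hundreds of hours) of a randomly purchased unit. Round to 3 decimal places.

22.871

For each component E[X²] = Var + (mean)², giving 1: 19.22; 2: 7.22; 3: 45.1733.
Overall E[X²] = 0.25·19.22 + 0.416667·7.22 + 0.333333·45.1733 = 22.8711.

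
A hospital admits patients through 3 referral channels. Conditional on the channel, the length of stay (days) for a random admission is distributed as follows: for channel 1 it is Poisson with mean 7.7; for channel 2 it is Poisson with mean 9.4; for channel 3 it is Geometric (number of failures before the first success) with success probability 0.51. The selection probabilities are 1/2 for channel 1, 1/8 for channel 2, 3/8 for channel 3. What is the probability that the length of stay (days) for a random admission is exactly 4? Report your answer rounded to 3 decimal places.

Conditional on each channel, P(X = 4): 1: 0.0663261; 2: 0.0269111; 3: 0.0294005.
By total probability, P(X = 4) = 0.5·0.0663261 + 0.125·0.0269111 + 0.375·0.0294005 = 0.0475521.

0.048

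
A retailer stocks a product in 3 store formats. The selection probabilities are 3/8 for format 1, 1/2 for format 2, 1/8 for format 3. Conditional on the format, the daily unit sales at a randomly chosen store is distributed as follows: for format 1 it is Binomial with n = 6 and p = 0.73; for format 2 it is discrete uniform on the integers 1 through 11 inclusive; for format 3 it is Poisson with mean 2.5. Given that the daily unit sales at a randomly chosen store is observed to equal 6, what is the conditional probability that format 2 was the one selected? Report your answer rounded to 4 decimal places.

Likelihoods P(X=6 | ·): 1: 0.151334; 2: 0.0909091; 3: 0.0278337.
Posterior ∝ prior × likelihood. Numerator for 2: 0.5·0.0909091 = 0.0454545.
Normalizing constant: 0.375·0.151334 + 0.5·0.0909091 + 0.125·0.0278337 = 0.105684.
P(2 | observation) = 0.0454545 / 0.105684 = 0.430098.

0.4301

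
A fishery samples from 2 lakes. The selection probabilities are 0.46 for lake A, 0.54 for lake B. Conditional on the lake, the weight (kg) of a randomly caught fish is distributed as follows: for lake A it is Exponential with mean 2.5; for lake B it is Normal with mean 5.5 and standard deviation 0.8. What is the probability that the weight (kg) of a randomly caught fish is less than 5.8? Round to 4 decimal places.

Conditional on each lake, P(X < 5.8): A: 0.901726; B: 0.64617.
By total probability, P(X < 5.8) = 0.46·0.901726 + 0.54·0.64617 = 0.763726.

0.7637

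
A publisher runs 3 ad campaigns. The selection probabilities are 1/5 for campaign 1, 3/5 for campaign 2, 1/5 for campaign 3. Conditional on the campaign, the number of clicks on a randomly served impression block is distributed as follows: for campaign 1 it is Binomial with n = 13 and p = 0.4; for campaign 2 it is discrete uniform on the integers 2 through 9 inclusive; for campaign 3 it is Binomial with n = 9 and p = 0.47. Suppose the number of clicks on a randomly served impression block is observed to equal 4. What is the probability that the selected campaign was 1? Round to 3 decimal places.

0.226

Likelihoods P(X=4 | ·): 1: 0.184462; 2: 0.125; 3: 0.257123.
Posterior ∝ prior × likelihood. Numerator for 1: 0.2·0.184462 = 0.0368924.
Normalizing constant: 0.2·0.184462 + 0.6·0.125 + 0.2·0.257123 = 0.163317.
P(1 | observation) = 0.0368924 / 0.163317 = 0.225895.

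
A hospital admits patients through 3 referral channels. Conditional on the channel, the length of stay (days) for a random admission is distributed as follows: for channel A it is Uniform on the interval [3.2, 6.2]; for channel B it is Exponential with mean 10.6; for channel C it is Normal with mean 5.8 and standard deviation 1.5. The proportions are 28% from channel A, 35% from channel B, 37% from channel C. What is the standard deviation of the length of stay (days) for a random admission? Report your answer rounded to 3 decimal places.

Per component, A: μ=4.7, E[X²]=22.84; B: μ=10.6, E[X²]=224.72; C: μ=5.8, E[X²]=35.89.
E[X] = 0.28·4.7 + 0.35·10.6 + 0.37·5.8 = 7.172.
E[X²] = 0.28·22.84 + 0.35·224.72 + 0.37·35.89 = 98.3265.
Var(X) = E[X²] − (E[X])² = 98.3265 − 51.4376 = 46.8889.
SD(X) = √46.8889 = 6.84755.

6.848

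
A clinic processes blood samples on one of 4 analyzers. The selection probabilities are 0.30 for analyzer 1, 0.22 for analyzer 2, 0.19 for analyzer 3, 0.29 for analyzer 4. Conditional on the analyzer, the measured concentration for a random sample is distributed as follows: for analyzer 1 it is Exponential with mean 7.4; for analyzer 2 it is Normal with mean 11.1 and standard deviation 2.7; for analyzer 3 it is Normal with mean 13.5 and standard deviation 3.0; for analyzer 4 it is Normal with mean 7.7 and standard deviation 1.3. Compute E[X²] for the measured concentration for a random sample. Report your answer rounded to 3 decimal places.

115.588

For each component E[X²] = Var + (mean)², giving 1: 109.52; 2: 130.5; 3: 191.25; 4: 60.98.
Overall E[X²] = 0.3·109.52 + 0.22·130.5 + 0.19·191.25 + 0.29·60.98 = 115.588.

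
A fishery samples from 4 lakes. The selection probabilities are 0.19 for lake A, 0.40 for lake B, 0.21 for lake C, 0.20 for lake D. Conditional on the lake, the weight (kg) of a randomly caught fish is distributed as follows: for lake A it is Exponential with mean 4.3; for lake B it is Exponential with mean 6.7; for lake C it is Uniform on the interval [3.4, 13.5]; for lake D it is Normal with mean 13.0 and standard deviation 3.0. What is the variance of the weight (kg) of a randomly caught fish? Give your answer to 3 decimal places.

Per component, A: μ=4.3, E[X²]=36.98; B: μ=6.7, E[X²]=89.78; C: μ=8.45, E[X²]=79.9033; D: μ=13, E[X²]=178.
E[X] = 0.19·4.3 + 0.4·6.7 + 0.21·8.45 + 0.2·13 = 7.8715.
E[X²] = 0.19·36.98 + 0.4·89.78 + 0.21·79.9033 + 0.2·178 = 95.3179.
Var(X) = E[X²] − (E[X])² = 95.3179 − 61.9605 = 33.3574.

33.357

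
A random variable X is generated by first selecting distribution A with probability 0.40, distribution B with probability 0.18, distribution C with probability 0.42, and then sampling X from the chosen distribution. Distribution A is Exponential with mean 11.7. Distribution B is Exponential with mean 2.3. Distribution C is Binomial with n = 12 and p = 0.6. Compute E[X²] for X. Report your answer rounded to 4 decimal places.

For each component E[X²] = Var + (mean)², giving A: 273.78; B: 10.58; C: 54.72.
Overall E[X²] = 0.4·273.78 + 0.18·10.58 + 0.42·54.72 = 134.399.

134.3988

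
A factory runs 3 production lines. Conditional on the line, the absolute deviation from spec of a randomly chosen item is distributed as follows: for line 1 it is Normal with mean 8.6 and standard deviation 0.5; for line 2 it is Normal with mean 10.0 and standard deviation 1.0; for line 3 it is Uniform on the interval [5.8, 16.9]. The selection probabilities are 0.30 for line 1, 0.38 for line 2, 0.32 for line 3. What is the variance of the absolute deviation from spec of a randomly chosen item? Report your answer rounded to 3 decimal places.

Per component, 1: μ=8.6, E[X²]=74.21; 2: μ=10, E[X²]=101; 3: μ=11.35, E[X²]=139.09.
E[X] = 0.3·8.6 + 0.38·10 + 0.32·11.35 = 10.012.
E[X²] = 0.3·74.21 + 0.38·101 + 0.32·139.09 = 105.152.
Var(X) = E[X²] − (E[X])² = 105.152 − 100.24 = 4.91166.

4.912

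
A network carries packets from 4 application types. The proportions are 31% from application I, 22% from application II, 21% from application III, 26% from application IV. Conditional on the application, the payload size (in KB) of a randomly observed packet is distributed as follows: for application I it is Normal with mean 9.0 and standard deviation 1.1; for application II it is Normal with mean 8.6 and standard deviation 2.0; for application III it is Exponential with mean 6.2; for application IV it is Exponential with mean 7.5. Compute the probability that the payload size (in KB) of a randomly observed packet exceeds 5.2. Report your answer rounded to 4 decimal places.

Conditional on each application, P(X > 5.2): I: 0.999724; II: 0.955435; III: 0.432268; IV: 0.499907.
By total probability, P(X > 5.2) = 0.31·0.999724 + 0.22·0.955435 + 0.21·0.432268 + 0.26·0.499907 = 0.740862.

0.7409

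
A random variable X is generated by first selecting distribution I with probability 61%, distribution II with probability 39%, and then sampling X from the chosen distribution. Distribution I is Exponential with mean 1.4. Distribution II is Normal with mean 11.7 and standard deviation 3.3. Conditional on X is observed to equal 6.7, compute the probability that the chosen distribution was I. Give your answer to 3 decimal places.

Likelihoods f(6.7 | ·): I: 0.00596297; II: 0.0383614.
Posterior ∝ prior × likelihood. Numerator for I: 0.61·0.00596297 = 0.00363741.
Normalizing constant: 0.61·0.00596297 + 0.39·0.0383614 = 0.0185984.
P(I | observation) = 0.00363741 / 0.0185984 = 0.195577.

0.196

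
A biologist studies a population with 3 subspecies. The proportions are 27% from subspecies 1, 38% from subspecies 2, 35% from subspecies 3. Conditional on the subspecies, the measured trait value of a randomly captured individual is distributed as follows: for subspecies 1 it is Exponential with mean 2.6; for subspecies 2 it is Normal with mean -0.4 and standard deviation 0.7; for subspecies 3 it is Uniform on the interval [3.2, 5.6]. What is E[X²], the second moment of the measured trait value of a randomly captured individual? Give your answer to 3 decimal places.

For each component E[X²] = Var + (mean)², giving 1: 13.52; 2: 0.65; 3: 19.84.
Overall E[X²] = 0.27·13.52 + 0.38·0.65 + 0.35·19.84 = 10.8414.

10.841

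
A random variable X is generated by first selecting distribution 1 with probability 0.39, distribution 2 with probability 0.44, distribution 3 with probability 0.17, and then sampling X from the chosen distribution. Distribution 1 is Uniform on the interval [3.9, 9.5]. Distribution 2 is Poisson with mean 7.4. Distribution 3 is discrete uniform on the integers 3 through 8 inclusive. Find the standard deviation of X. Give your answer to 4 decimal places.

2.2849

Per component, 1: μ=6.7, E[X²]=47.5033; 2: μ=7.4, E[X²]=62.16; 3: μ=5.5, E[X²]=33.1667.
E[X] = 0.39·6.7 + 0.44·7.4 + 0.17·5.5 = 6.804.
E[X²] = 0.39·47.5033 + 0.44·62.16 + 0.17·33.1667 = 51.515.
Var(X) = E[X²] − (E[X])² = 51.515 − 46.2944 = 5.22062.
SD(X) = √5.22062 = 2.28487.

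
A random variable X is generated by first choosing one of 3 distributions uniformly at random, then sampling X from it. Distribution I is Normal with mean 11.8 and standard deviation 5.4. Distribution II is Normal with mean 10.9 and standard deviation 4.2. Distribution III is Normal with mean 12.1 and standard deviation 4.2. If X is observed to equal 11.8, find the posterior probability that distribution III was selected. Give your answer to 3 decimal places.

Likelihoods f(11.8 | ·): I: 0.0738782; II: 0.0928303; III: 0.0947443.
Posterior ∝ prior × likelihood. Numerator for III: 0.333333·0.0947443 = 0.0315814.
Normalizing constant: 0.333333·0.0738782 + 0.333333·0.0928303 + 0.333333·0.0947443 = 0.0871509.
P(III | observation) = 0.0315814 / 0.0871509 = 0.362376.

0.362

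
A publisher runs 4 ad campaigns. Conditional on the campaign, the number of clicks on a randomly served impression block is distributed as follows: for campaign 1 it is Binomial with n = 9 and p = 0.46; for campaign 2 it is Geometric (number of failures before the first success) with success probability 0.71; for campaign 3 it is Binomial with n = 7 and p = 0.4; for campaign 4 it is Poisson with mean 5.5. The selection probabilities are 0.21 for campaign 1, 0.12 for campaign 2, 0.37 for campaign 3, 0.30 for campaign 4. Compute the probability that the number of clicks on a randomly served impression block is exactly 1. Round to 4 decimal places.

0.0861

Conditional on each campaign, P(X = 1): 1: 0.029933; 2: 0.2059; 3: 0.130637; 4: 0.0224772.
By total probability, P(X = 1) = 0.21·0.029933 + 0.12·0.2059 + 0.37·0.130637 + 0.3·0.0224772 = 0.0860727.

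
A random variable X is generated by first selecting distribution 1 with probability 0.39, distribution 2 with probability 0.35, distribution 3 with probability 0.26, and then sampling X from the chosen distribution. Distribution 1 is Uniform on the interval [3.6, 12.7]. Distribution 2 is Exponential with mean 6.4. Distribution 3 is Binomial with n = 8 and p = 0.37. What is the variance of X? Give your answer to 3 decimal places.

21.738

Per component, 1: μ=8.15, E[X²]=73.3233; 2: μ=6.4, E[X²]=81.92; 3: μ=2.96, E[X²]=10.6264.
E[X] = 0.39·8.15 + 0.35·6.4 + 0.26·2.96 = 6.1881.
E[X²] = 0.39·73.3233 + 0.35·81.92 + 0.26·10.6264 = 60.031.
Var(X) = E[X²] − (E[X])² = 60.031 − 38.2926 = 21.7384.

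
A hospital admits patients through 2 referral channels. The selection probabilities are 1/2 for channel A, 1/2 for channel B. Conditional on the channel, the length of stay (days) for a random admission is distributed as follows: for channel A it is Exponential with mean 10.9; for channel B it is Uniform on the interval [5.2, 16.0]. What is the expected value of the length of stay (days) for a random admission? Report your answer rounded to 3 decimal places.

10.750

Component means — A: 10.9; B: 10.6.
E[X] = 0.5·10.9 + 0.5·10.6 = 10.75.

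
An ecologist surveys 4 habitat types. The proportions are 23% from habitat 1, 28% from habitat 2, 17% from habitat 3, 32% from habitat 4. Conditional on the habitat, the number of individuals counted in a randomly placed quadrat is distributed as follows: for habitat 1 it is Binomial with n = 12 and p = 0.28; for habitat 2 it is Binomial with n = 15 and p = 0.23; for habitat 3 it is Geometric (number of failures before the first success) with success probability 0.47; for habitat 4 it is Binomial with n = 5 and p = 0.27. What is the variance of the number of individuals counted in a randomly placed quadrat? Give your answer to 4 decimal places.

Per component, 1: μ=3.36, E[X²]=13.7088; 2: μ=3.45, E[X²]=14.559; 3: μ=1.12766, E[X²]=3.67089; 4: μ=1.35, E[X²]=2.808.
E[X] = 0.23·3.36 + 0.28·3.45 + 0.17·1.12766 + 0.32·1.35 = 2.3625.
E[X²] = 0.23·13.7088 + 0.28·14.559 + 0.17·3.67089 + 0.32·2.808 = 8.75216.
Var(X) = E[X²] − (E[X])² = 8.75216 − 5.58142 = 3.17074.

3.1707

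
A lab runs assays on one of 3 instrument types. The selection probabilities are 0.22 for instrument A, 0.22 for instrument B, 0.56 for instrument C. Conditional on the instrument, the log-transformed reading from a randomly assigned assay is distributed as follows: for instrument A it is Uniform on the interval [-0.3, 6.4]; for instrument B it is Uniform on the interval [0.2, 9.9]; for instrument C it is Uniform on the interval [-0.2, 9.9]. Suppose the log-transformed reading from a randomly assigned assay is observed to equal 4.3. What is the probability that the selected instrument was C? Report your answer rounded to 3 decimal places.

Likelihoods f(4.3 | ·): A: 0.149254; B: 0.103093; C: 0.0990099.
Posterior ∝ prior × likelihood. Numerator for C: 0.56·0.0990099 = 0.0554455.
Normalizing constant: 0.22·0.149254 + 0.22·0.103093 + 0.56·0.0990099 = 0.110962.
P(C | observation) = 0.0554455 / 0.110962 = 0.499681.

0.500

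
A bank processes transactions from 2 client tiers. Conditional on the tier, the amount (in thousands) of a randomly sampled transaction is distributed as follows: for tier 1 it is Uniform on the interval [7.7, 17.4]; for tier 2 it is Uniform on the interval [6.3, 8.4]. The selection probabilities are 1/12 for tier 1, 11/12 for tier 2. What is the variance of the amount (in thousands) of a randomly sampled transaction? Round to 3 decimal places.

3.056

Per component, 1: μ=12.55, E[X²]=165.343; 2: μ=7.35, E[X²]=54.39.
E[X] = 0.0833333·12.55 + 0.916667·7.35 = 7.78333.
E[X²] = 0.0833333·165.343 + 0.916667·54.39 = 63.6361.
Var(X) = E[X²] − (E[X])² = 63.6361 − 60.5803 = 3.05583.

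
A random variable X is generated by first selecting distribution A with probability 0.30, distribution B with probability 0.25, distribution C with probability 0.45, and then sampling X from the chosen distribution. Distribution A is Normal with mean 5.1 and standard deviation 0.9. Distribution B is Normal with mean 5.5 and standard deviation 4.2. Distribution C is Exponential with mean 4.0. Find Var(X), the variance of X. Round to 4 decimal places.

12.2815

Per component, A: μ=5.1, E[X²]=26.82; B: μ=5.5, E[X²]=47.89; C: μ=4, E[X²]=32.
E[X] = 0.3·5.1 + 0.25·5.5 + 0.45·4 = 4.705.
E[X²] = 0.3·26.82 + 0.25·47.89 + 0.45·32 = 34.4185.
Var(X) = E[X²] − (E[X])² = 34.4185 − 22.137 = 12.2815.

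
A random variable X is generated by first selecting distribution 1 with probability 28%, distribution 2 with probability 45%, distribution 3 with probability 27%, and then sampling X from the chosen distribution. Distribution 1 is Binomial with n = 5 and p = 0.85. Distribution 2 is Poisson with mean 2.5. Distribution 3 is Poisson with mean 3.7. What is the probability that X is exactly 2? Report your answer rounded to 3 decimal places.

Conditional on each component, P(X = 2): 1: 0.0243844; 2: 0.256516; 3: 0.169233.
By total probability, P(X = 2) = 0.28·0.0243844 + 0.45·0.256516 + 0.27·0.169233 = 0.167952.

0.168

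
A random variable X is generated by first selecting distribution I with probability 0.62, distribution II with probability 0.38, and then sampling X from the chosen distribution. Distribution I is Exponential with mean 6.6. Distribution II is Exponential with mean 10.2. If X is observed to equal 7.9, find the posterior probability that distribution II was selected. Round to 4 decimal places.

Likelihoods f(7.9 | ·): I: 0.045774; II: 0.0451892.
Posterior ∝ prior × likelihood. Numerator for II: 0.38·0.0451892 = 0.0171719.
Normalizing constant: 0.62·0.045774 + 0.38·0.0451892 = 0.0455518.
P(II | observation) = 0.0171719 / 0.0455518 = 0.376975.

0.3770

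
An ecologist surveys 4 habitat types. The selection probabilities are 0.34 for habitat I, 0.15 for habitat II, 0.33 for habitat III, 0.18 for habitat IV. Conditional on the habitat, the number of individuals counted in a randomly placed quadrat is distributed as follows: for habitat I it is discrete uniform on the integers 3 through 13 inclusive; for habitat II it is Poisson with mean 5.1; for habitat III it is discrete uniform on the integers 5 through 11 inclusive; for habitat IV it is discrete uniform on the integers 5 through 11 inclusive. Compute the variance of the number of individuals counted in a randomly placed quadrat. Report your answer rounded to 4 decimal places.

Per component, I: μ=8, E[X²]=74; II: μ=5.1, E[X²]=31.11; III: μ=8, E[X²]=68; IV: μ=8, E[X²]=68.
E[X] = 0.34·8 + 0.15·5.1 + 0.33·8 + 0.18·8 = 7.565.
E[X²] = 0.34·74 + 0.15·31.11 + 0.33·68 + 0.18·68 = 64.5065.
Var(X) = E[X²] − (E[X])² = 64.5065 − 57.2292 = 7.27727.

7.2773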